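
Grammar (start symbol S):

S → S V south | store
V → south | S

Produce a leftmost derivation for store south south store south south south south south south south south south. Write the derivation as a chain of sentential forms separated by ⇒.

S ⇒ S V south ⇒ S V south V south ⇒ S V south V south V south ⇒ store V south V south V south ⇒ store south south V south V south ⇒ store south south S south V south ⇒ store south south S V south south V south ⇒ store south south S V south V south south V south ⇒ store south south S V south V south V south south V south ⇒ store south south store V south V south V south south V south ⇒ store south south store south south V south V south south V south ⇒ store south south store south south south south V south south V south ⇒ store south south store south south south south south south south V south ⇒ store south south store south south south south south south south south south

S ⇒ S V south   [S → S V south]
S V south ⇒ S V south V south   [S → S V south]
S V south V south ⇒ S V south V south V south   [S → S V south]
S V south V south V south ⇒ store V south V south V south   [S → store]
store V south V south V south ⇒ store south south V south V south   [V → south]
store south south V south V south ⇒ store south south S south V south   [V → S]
store south south S south V south ⇒ store south south S V south south V south   [S → S V south]
store south south S V south south V south ⇒ store south south S V south V south south V south   [S → S V south]
store south south S V south V south south V south ⇒ store south south S V south V south V south south V south   [S → S V south]
store south south S V south V south V south south V south ⇒ store south south store V south V south V south south V south   [S → store]
store south south store V south V south V south south V south ⇒ store south south store south south V south V south south V south   [V → south]
store south south store south south V south V south south V south ⇒ store south south store south south south south V south south V south   [V → south]
store south south store south south south south V south south V south ⇒ store south south store south south south south south south south V south   [V → south]
store south south store south south south south south south south V south ⇒ store south south store south south south south south south south south south   [V → south]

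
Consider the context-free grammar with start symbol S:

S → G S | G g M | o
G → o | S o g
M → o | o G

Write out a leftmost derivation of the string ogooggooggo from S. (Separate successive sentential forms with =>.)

S=>GgM=>SoggM=>GgMoggM=>SoggMoggM=>GgMoggMoggM=>ogMoggMoggM=>ogooggMoggM=>ogooggooggM=>ogooggooggo

S => GgM   [S → G g M]
GgM => SoggM   [G → S o g]
SoggM => GgMoggM   [S → G g M]
GgMoggM => SoggMoggM   [G → S o g]
SoggMoggM => GgMoggMoggM   [S → G g M]
GgMoggMoggM => ogMoggMoggM   [G → o]
ogMoggMoggM => ogooggMoggM   [M → o]
ogooggMoggM => ogooggooggM   [M → o]
ogooggooggM => ogooggooggo   [M → o]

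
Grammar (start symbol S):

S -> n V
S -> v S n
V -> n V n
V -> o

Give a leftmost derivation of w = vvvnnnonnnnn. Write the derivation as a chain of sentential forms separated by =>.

S => vSn => vvSnn => vvvSnnn => vvvnVnnn => vvvnnVnnnn => vvvnnnVnnnnn => vvvnnnonnnnn

S => vSn   [S -> v S n]
vSn => vvSnn   [S -> v S n]
vvSnn => vvvSnnn   [S -> v S n]
vvvSnnn => vvvnVnnn   [S -> n V]
vvvnVnnn => vvvnnVnnnn   [V -> n V n]
vvvnnVnnnn => vvvnnnVnnnnn   [V -> n V n]
vvvnnnVnnnnn => vvvnnnonnnnn   [V -> o]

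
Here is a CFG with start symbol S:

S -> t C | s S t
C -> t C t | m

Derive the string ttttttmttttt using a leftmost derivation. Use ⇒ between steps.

S ⇒ tC ⇒ ttCt ⇒ tttCtt ⇒ ttttCttt ⇒ tttttCtttt ⇒ ttttttCttttt ⇒ ttttttmttttt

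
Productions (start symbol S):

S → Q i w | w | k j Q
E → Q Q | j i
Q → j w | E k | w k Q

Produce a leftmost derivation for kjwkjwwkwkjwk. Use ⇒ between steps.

S ⇒ kjQ   [S → k j Q]
kjQ ⇒ kjEk   [Q → E k]
kjEk ⇒ kjQQk   [E → Q Q]
kjQQk ⇒ kjwkQQk   [Q → w k Q]
kjwkQQk ⇒ kjwkjwQk   [Q → j w]
kjwkjwQk ⇒ kjwkjwwkQk   [Q → w k Q]
kjwkjwwkQk ⇒ kjwkjwwkwkQk   [Q → w k Q]
kjwkjwwkwkQk ⇒ kjwkjwwkwkjwk   [Q → j w]

S⇒kjQ⇒kjEk⇒kjQQk⇒kjwkQQk⇒kjwkjwQk⇒kjwkjwwkQk⇒kjwkjwwkwkQk⇒kjwkjwwkwkjwk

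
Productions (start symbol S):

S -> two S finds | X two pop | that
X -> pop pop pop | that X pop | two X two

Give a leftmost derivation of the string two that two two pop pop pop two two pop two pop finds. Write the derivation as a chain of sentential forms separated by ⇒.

S ⇒ two S finds   [S -> two S finds]
two S finds ⇒ two X two pop finds   [S -> X two pop]
two X two pop finds ⇒ two that X pop two pop finds   [X -> that X pop]
two that X pop two pop finds ⇒ two that two X two pop two pop finds   [X -> two X two]
two that two X two pop two pop finds ⇒ two that two two X two two pop two pop finds   [X -> two X two]
two that two two X two two pop two pop finds ⇒ two that two two pop pop pop two two pop two pop finds   [X -> pop pop pop]

S ⇒ two S finds ⇒ two X two pop finds ⇒ two that X pop two pop finds ⇒ two that two X two pop two pop finds ⇒ two that two two X two two pop two pop finds ⇒ two that two two pop pop pop two two pop two pop finds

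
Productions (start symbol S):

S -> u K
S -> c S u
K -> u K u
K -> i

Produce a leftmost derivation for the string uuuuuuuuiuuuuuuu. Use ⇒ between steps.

S ⇒ uK   [S -> u K]
uK ⇒ uuKu   [K -> u K u]
uuKu ⇒ uuuKuu   [K -> u K u]
uuuKuu ⇒ uuuuKuuu   [K -> u K u]
uuuuKuuu ⇒ uuuuuKuuuu   [K -> u K u]
uuuuuKuuuu ⇒ uuuuuuKuuuuu   [K -> u K u]
uuuuuuKuuuuu ⇒ uuuuuuuKuuuuuu   [K -> u K u]
uuuuuuuKuuuuuu ⇒ uuuuuuuuKuuuuuuu   [K -> u K u]
uuuuuuuuKuuuuuuu ⇒ uuuuuuuuiuuuuuuu   [K -> i]

S ⇒ uK ⇒ uuKu ⇒ uuuKuu ⇒ uuuuKuuu ⇒ uuuuuKuuuu ⇒ uuuuuuKuuuuu ⇒ uuuuuuuKuuuuuu ⇒ uuuuuuuuKuuuuuuu ⇒ uuuuuuuuiuuuuuuu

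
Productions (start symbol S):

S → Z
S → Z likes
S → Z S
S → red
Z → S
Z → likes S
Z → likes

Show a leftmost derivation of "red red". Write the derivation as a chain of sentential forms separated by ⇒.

S ⇒ Z S ⇒ S S ⇒ red S ⇒ red red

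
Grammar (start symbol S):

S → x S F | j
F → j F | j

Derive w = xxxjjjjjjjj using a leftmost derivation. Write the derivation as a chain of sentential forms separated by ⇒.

S ⇒ xSF ⇒ xxSFF ⇒ xxxSFFF ⇒ xxxjFFF ⇒ xxxjjFFF ⇒ xxxjjjFFF ⇒ xxxjjjjFFF ⇒ xxxjjjjjFFF ⇒ xxxjjjjjjFF ⇒ xxxjjjjjjjF ⇒ xxxjjjjjjjj

S ⇒ xSF   [S → x S F]
xSF ⇒ xxSFF   [S → x S F]
xxSFF ⇒ xxxSFFF   [S → x S F]
xxxSFFF ⇒ xxxjFFF   [S → j]
xxxjFFF ⇒ xxxjjFFF   [F → j F]
xxxjjFFF ⇒ xxxjjjFFF   [F → j F]
xxxjjjFFF ⇒ xxxjjjjFFF   [F → j F]
xxxjjjjFFF ⇒ xxxjjjjjFFF   [F → j F]
xxxjjjjjFFF ⇒ xxxjjjjjjFF   [F → j]
xxxjjjjjjFF ⇒ xxxjjjjjjjF   [F → j]
xxxjjjjjjjF ⇒ xxxjjjjjjjj   [F → j]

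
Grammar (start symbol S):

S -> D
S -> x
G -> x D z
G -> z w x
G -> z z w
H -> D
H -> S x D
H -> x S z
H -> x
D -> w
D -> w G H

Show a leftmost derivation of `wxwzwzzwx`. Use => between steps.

S => D   [S -> D]
D => wGH   [D -> w G H]
wGH => wxDzH   [G -> x D z]
wxDzH => wxwzH   [D -> w]
wxwzH => wxwzD   [H -> D]
wxwzD => wxwzwGH   [D -> w G H]
wxwzwGH => wxwzwzzwH   [G -> z z w]
wxwzwzzwH => wxwzwzzwx   [H -> x]

S=>D=>wGH=>wxDzH=>wxwzH=>wxwzD=>wxwzwGH=>wxwzwzzwH=>wxwzwzzwx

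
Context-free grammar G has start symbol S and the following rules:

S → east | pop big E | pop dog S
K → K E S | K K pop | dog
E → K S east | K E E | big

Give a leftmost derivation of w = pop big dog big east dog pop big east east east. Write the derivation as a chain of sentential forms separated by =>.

S => pop big E   [S → pop big E]
pop big E => pop big K S east   [E → K S east]
pop big K S east => pop big K E S S east   [K → K E S]
pop big K E S S east => pop big K K pop E S S east   [K → K K pop]
pop big K K pop E S S east => pop big K E S K pop E S S east   [K → K E S]
pop big K E S K pop E S S east => pop big dog E S K pop E S S east   [K → dog]
pop big dog E S K pop E S S east => pop big dog big S K pop E S S east   [E → big]
pop big dog big S K pop E S S east => pop big dog big east K pop E S S east   [S → east]
pop big dog big east K pop E S S east => pop big dog big east dog pop E S S east   [K → dog]
pop big dog big east dog pop E S S east => pop big dog big east dog pop big S S east   [E → big]
pop big dog big east dog pop big S S east => pop big dog big east dog pop big east S east   [S → east]
pop big dog big east dog pop big east S east => pop big dog big east dog pop big east east east   [S → east]

S => pop big E => pop big K S east => pop big K E S S east => pop big K K pop E S S east => pop big K E S K pop E S S east => pop big dog E S K pop E S S east => pop big dog big S K pop E S S east => pop big dog big east K pop E S S east => pop big dog big east dog pop E S S east => pop big dog big east dog pop big S S east => pop big dog big east dog pop big east S east => pop big dog big east dog pop big east east east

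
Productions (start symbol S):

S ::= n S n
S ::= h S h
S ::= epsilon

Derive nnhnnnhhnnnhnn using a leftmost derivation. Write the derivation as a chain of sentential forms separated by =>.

S => nSn   [S ::= n S n]
nSn => nnSnn   [S ::= n S n]
nnSnn => nnhShnn   [S ::= h S h]
nnhShnn => nnhnSnhnn   [S ::= n S n]
nnhnSnhnn => nnhnnSnnhnn   [S ::= n S n]
nnhnnSnnhnn => nnhnnnSnnnhnn   [S ::= n S n]
nnhnnnSnnnhnn => nnhnnnhShnnnhnn   [S ::= h S h]
nnhnnnhShnnnhnn => nnhnnnhhnnnhnn   [S ::= epsilon]

S => nSn => nnSnn => nnhShnn => nnhnSnhnn => nnhnnSnnhnn => nnhnnnSnnnhnn => nnhnnnhShnnnhnn => nnhnnnhhnnnhnn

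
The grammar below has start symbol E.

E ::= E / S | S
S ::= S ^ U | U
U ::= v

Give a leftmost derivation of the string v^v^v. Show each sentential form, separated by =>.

E => S => S^U => S^U^U => U^U^U => v^U^U => v^v^U => v^v^v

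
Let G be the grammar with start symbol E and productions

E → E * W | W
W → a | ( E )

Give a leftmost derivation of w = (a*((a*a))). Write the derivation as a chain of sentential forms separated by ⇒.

E⇒W⇒(E)⇒(E*W)⇒(W*W)⇒(a*W)⇒(a*(E))⇒(a*(W))⇒(a*((E)))⇒(a*((E*W)))⇒(a*((W*W)))⇒(a*((a*W)))⇒(a*((a*a)))

E ⇒ W   [E → W]
W ⇒ (E)   [W → ( E )]
(E) ⇒ (E*W)   [E → E * W]
(E*W) ⇒ (W*W)   [E → W]
(W*W) ⇒ (a*W)   [W → a]
(a*W) ⇒ (a*(E))   [W → ( E )]
(a*(E)) ⇒ (a*(W))   [E → W]
(a*(W)) ⇒ (a*((E)))   [W → ( E )]
(a*((E))) ⇒ (a*((E*W)))   [E → E * W]
(a*((E*W))) ⇒ (a*((W*W)))   [E → W]
(a*((W*W))) ⇒ (a*((a*W)))   [W → a]
(a*((a*W))) ⇒ (a*((a*a)))   [W → a]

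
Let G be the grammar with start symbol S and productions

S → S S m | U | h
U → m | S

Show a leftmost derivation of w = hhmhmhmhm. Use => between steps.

S => SSm   [S → S S m]
SSm => SSmSm   [S → S S m]
SSmSm => SSmSmSm   [S → S S m]
SSmSmSm => SSmSmSmSm   [S → S S m]
SSmSmSmSm => hSmSmSmSm   [S → h]
hSmSmSmSm => hhmSmSmSm   [S → h]
hhmSmSmSm => hhmhmSmSm   [S → h]
hhmhmSmSm => hhmhmhmSm   [S → h]
hhmhmhmSm => hhmhmhmhm   [S → h]

S=>SSm=>SSmSm=>SSmSmSm=>SSmSmSmSm=>hSmSmSmSm=>hhmSmSmSm=>hhmhmSmSm=>hhmhmhmSm=>hhmhmhmhm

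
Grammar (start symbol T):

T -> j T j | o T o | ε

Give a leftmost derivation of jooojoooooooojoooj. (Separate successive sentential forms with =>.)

T => jTj   [T -> j T j]
jTj => joToj   [T -> o T o]
joToj => jooTooj   [T -> o T o]
jooTooj => joooToooj   [T -> o T o]
joooToooj => jooojTjoooj   [T -> j T j]
jooojTjoooj => jooojoTojoooj   [T -> o T o]
jooojoTojoooj => jooojooToojoooj   [T -> o T o]
jooojooToojoooj => jooojoooTooojoooj   [T -> o T o]
jooojoooTooojoooj => jooojooooToooojoooj   [T -> o T o]
jooojooooToooojoooj => jooojoooooooojoooj   [T -> ε]

T => jTj => joToj => jooTooj => joooToooj => jooojTjoooj => jooojoTojoooj => jooojooToojoooj => jooojoooTooojoooj => jooojooooToooojoooj => jooojoooooooojoooj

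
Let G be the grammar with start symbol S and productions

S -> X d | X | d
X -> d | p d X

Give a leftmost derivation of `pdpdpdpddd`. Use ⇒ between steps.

S ⇒ Xd   [S -> X d]
Xd ⇒ pdXd   [X -> p d X]
pdXd ⇒ pdpdXd   [X -> p d X]
pdpdXd ⇒ pdpdpdXd   [X -> p d X]
pdpdpdXd ⇒ pdpdpdpdXd   [X -> p d X]
pdpdpdpdXd ⇒ pdpdpdpddd   [X -> d]

S ⇒ Xd ⇒ pdXd ⇒ pdpdXd ⇒ pdpdpdXd ⇒ pdpdpdpdXd ⇒ pdpdpdpddd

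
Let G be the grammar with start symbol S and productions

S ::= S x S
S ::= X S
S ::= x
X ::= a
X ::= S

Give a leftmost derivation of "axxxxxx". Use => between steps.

S => SxS   [S ::= S x S]
SxS => XSxS   [S ::= X S]
XSxS => SSxS   [X ::= S]
SSxS => XSSxS   [S ::= X S]
XSSxS => aSSxS   [X ::= a]
aSSxS => aSxSSxS   [S ::= S x S]
aSxSSxS => axxSSxS   [S ::= x]
axxSSxS => axxxSxS   [S ::= x]
axxxSxS => axxxxxS   [S ::= x]
axxxxxS => axxxxxx   [S ::= x]

S => SxS => XSxS => SSxS => XSSxS => aSSxS => aSxSSxS => axxSSxS => axxxSxS => axxxxxS => axxxxxx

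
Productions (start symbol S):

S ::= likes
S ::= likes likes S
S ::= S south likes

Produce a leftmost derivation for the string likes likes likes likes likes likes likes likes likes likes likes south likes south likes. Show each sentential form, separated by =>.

S => likes likes S   [S ::= likes likes S]
likes likes S => likes likes likes likes S   [S ::= likes likes S]
likes likes likes likes S => likes likes likes likes likes likes S   [S ::= likes likes S]
likes likes likes likes likes likes S => likes likes likes likes likes likes S south likes   [S ::= S south likes]
likes likes likes likes likes likes S south likes => likes likes likes likes likes likes likes likes S south likes   [S ::= likes likes S]
likes likes likes likes likes likes likes likes S south likes => likes likes likes likes likes likes likes likes likes likes S south likes   [S ::= likes likes S]
likes likes likes likes likes likes likes likes likes likes S south likes => likes likes likes likes likes likes likes likes likes likes S south likes south likes   [S ::= S south likes]
likes likes likes likes likes likes likes likes likes likes S south likes south likes => likes likes likes likes likes likes likes likes likes likes likes south likes south likes   [S ::= likes]

S => likes likes S => likes likes likes likes S => likes likes likes likes likes likes S => likes likes likes likes likes likes S south likes => likes likes likes likes likes likes likes likes S south likes => likes likes likes likes likes likes likes likes likes likes S south likes => likes likes likes likes likes likes likes likes likes likes S south likes south likes => likes likes likes likes likes likes likes likes likes likes likes south likes south likes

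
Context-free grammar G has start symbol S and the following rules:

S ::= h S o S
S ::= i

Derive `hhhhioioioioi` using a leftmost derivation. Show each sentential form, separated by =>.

S => hSoS => hhSoSoS => hhhSoSoSoS => hhhhSoSoSoSoS => hhhhioSoSoSoS => hhhhioioSoSoS => hhhhioioioSoS => hhhhioioioioS => hhhhioioioioi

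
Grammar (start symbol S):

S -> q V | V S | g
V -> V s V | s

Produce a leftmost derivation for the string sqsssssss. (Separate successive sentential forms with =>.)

S => VS   [S -> V S]
VS => sS   [V -> s]
sS => sqV   [S -> q V]
sqV => sqVsV   [V -> V s V]
sqVsV => sqVsVsV   [V -> V s V]
sqVsVsV => sqVsVsVsV   [V -> V s V]
sqVsVsVsV => sqssVsVsV   [V -> s]
sqssVsVsV => sqssssVsV   [V -> s]
sqssssVsV => sqssssssV   [V -> s]
sqssssssV => sqsssssss   [V -> s]

S=>VS=>sS=>sqV=>sqVsV=>sqVsVsV=>sqVsVsVsV=>sqssVsVsV=>sqssssVsV=>sqssssssV=>sqsssssss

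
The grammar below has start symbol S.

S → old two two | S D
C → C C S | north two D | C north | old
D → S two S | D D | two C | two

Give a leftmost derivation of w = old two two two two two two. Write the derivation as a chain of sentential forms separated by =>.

S => S D => S D D => S D D D => S D D D D => old two two D D D D => old two two two D D D => old two two two two D D => old two two two two two D => old two two two two two two

S => S D   [S → S D]
S D => S D D   [S → S D]
S D D => S D D D   [S → S D]
S D D D => S D D D D   [S → S D]
S D D D D => old two two D D D D   [S → old two two]
old two two D D D D => old two two two D D D   [D → two]
old two two two D D D => old two two two two D D   [D → two]
old two two two two D D => old two two two two two D   [D → two]
old two two two two two D => old two two two two two two   [D → two]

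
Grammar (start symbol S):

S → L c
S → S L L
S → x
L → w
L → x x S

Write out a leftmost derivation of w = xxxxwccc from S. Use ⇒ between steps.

S ⇒ Lc ⇒ xxSc ⇒ xxLcc ⇒ xxxxScc ⇒ xxxxLccc ⇒ xxxxwccc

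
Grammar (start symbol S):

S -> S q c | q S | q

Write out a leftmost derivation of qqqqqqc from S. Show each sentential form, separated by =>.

S => qS => qSqc => qqSqc => qqqSqc => qqqqSqc => qqqqqqc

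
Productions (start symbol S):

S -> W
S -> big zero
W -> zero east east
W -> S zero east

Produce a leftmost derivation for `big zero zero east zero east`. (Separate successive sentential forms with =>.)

S => W   [S -> W]
W => S zero east   [W -> S zero east]
S zero east => W zero east   [S -> W]
W zero east => S zero east zero east   [W -> S zero east]
S zero east zero east => big zero zero east zero east   [S -> big zero]

S => W => S zero east => W zero east => S zero east zero east => big zero zero east zero east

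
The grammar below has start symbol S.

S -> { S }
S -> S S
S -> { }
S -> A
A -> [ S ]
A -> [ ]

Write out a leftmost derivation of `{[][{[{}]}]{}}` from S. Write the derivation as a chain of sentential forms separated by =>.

S=>{S}=>{SS}=>{SSS}=>{ASS}=>{[]SS}=>{[]AS}=>{[][S]S}=>{[][{S}]S}=>{[][{A}]S}=>{[][{[S]}]S}=>{[][{[{}]}]S}=>{[][{[{}]}]{}}

S => {S}   [S -> { S }]
{S} => {SS}   [S -> S S]
{SS} => {SSS}   [S -> S S]
{SSS} => {ASS}   [S -> A]
{ASS} => {[]SS}   [A -> [ ]]
{[]SS} => {[]AS}   [S -> A]
{[]AS} => {[][S]S}   [A -> [ S ]]
{[][S]S} => {[][{S}]S}   [S -> { S }]
{[][{S}]S} => {[][{A}]S}   [S -> A]
{[][{A}]S} => {[][{[S]}]S}   [A -> [ S ]]
{[][{[S]}]S} => {[][{[{}]}]S}   [S -> { }]
{[][{[{}]}]S} => {[][{[{}]}]{}}   [S -> { }]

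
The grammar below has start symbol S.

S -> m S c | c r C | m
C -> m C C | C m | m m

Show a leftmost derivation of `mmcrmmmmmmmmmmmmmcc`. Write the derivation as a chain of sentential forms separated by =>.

S=>mSc=>mmScc=>mmcrCcc=>mmcrmCCcc=>mmcrmCmCcc=>mmcrmmCCmCcc=>mmcrmmmCCCmCcc=>mmcrmmmCmCCmCcc=>mmcrmmmmmmCCmCcc=>mmcrmmmmmmmmCmCcc=>mmcrmmmmmmmmmmmCcc=>mmcrmmmmmmmmmmmmmcc

S => mSc   [S -> m S c]
mSc => mmScc   [S -> m S c]
mmScc => mmcrCcc   [S -> c r C]
mmcrCcc => mmcrmCCcc   [C -> m C C]
mmcrmCCcc => mmcrmCmCcc   [C -> C m]
mmcrmCmCcc => mmcrmmCCmCcc   [C -> m C C]
mmcrmmCCmCcc => mmcrmmmCCCmCcc   [C -> m C C]
mmcrmmmCCCmCcc => mmcrmmmCmCCmCcc   [C -> C m]
mmcrmmmCmCCmCcc => mmcrmmmmmmCCmCcc   [C -> m m]
mmcrmmmmmmCCmCcc => mmcrmmmmmmmmCmCcc   [C -> m m]
mmcrmmmmmmmmCmCcc => mmcrmmmmmmmmmmmCcc   [C -> m m]
mmcrmmmmmmmmmmmCcc => mmcrmmmmmmmmmmmmmcc   [C -> m m]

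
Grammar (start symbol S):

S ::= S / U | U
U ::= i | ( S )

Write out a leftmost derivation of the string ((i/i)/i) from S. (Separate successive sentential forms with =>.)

S => U => (S) => (S/U) => (U/U) => ((S)/U) => ((S/U)/U) => ((U/U)/U) => ((i/U)/U) => ((i/i)/U) => ((i/i)/i)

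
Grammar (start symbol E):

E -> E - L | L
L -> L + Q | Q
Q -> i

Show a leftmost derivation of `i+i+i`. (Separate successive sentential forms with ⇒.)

E ⇒ L   [E -> L]
L ⇒ L+Q   [L -> L + Q]
L+Q ⇒ L+Q+Q   [L -> L + Q]
L+Q+Q ⇒ Q+Q+Q   [L -> Q]
Q+Q+Q ⇒ i+Q+Q   [Q -> i]
i+Q+Q ⇒ i+i+Q   [Q -> i]
i+i+Q ⇒ i+i+i   [Q -> i]

E⇒L⇒L+Q⇒L+Q+Q⇒Q+Q+Q⇒i+Q+Q⇒i+i+Q⇒i+i+i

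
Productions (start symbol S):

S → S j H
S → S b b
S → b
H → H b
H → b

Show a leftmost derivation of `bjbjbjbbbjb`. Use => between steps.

S => SjH   [S → S j H]
SjH => SbbjH   [S → S b b]
SbbjH => SjHbbjH   [S → S j H]
SjHbbjH => SjHjHbbjH   [S → S j H]
SjHjHbbjH => SjHjHjHbbjH   [S → S j H]
SjHjHjHbbjH => bjHjHjHbbjH   [S → b]
bjHjHjHbbjH => bjbjHjHbbjH   [H → b]
bjbjHjHbbjH => bjbjbjHbbjH   [H → b]
bjbjbjHbbjH => bjbjbjbbbjH   [H → b]
bjbjbjbbbjH => bjbjbjbbbjb   [H → b]

S => SjH => SbbjH => SjHbbjH => SjHjHbbjH => SjHjHjHbbjH => bjHjHjHbbjH => bjbjHjHbbjH => bjbjbjHbbjH => bjbjbjbbbjH => bjbjbjbbbjb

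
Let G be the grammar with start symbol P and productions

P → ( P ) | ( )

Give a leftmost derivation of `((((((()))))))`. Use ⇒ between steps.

P ⇒ (P) ⇒ ((P)) ⇒ (((P))) ⇒ ((((P)))) ⇒ (((((P))))) ⇒ ((((((P)))))) ⇒ ((((((()))))))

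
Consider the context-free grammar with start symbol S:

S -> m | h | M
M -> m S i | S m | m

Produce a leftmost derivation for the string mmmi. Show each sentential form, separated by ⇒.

S ⇒ M ⇒ mSi ⇒ mMi ⇒ mSmi ⇒ mmmi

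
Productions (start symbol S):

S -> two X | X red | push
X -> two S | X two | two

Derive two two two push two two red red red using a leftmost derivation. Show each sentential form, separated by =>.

S => X red => two S red => two X red red => two two S red red => two two X red red red => two two X two red red red => two two X two two red red red => two two two S two two red red red => two two two push two two red red red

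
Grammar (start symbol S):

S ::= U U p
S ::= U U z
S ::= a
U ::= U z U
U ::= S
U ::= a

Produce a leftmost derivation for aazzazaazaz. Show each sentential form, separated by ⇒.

S ⇒ UUz   [S ::= U U z]
UUz ⇒ SUz   [U ::= S]
SUz ⇒ UUzUz   [S ::= U U z]
UUzUz ⇒ UzUUzUz   [U ::= U z U]
UzUUzUz ⇒ UzUzUUzUz   [U ::= U z U]
UzUzUUzUz ⇒ SzUzUUzUz   [U ::= S]
SzUzUUzUz ⇒ UUzzUzUUzUz   [S ::= U U z]
UUzzUzUUzUz ⇒ SUzzUzUUzUz   [U ::= S]
SUzzUzUUzUz ⇒ aUzzUzUUzUz   [S ::= a]
aUzzUzUUzUz ⇒ aazzUzUUzUz   [U ::= a]
aazzUzUUzUz ⇒ aazzazUUzUz   [U ::= a]
aazzazUUzUz ⇒ aazzazaUzUz   [U ::= a]
aazzazaUzUz ⇒ aazzazaazUz   [U ::= a]
aazzazaazUz ⇒ aazzazaazaz   [U ::= a]

S ⇒ UUz ⇒ SUz ⇒ UUzUz ⇒ UzUUzUz ⇒ UzUzUUzUz ⇒ SzUzUUzUz ⇒ UUzzUzUUzUz ⇒ SUzzUzUUzUz ⇒ aUzzUzUUzUz ⇒ aazzUzUUzUz ⇒ aazzazUUzUz ⇒ aazzazaUzUz ⇒ aazzazaazUz ⇒ aazzazaazaz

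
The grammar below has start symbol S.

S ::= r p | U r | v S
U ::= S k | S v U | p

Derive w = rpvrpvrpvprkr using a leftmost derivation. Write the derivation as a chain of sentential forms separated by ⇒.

S ⇒ Ur   [S ::= U r]
Ur ⇒ Skr   [U ::= S k]
Skr ⇒ Urkr   [S ::= U r]
Urkr ⇒ SvUrkr   [U ::= S v U]
SvUrkr ⇒ rpvUrkr   [S ::= r p]
rpvUrkr ⇒ rpvSvUrkr   [U ::= S v U]
rpvSvUrkr ⇒ rpvrpvUrkr   [S ::= r p]
rpvrpvUrkr ⇒ rpvrpvSvUrkr   [U ::= S v U]
rpvrpvSvUrkr ⇒ rpvrpvrpvUrkr   [S ::= r p]
rpvrpvrpvUrkr ⇒ rpvrpvrpvprkr   [U ::= p]

S⇒Ur⇒Skr⇒Urkr⇒SvUrkr⇒rpvUrkr⇒rpvSvUrkr⇒rpvrpvUrkr⇒rpvrpvSvUrkr⇒rpvrpvrpvUrkr⇒rpvrpvrpvprkr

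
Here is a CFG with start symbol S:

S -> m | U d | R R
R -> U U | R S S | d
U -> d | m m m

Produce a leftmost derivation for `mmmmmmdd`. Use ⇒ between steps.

S ⇒ RR ⇒ UUR ⇒ mmmUR ⇒ mmmmmmR ⇒ mmmmmmUU ⇒ mmmmmmdU ⇒ mmmmmmdd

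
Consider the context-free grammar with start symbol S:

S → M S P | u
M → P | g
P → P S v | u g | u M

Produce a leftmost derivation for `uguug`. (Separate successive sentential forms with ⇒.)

S⇒MSP⇒PSP⇒ugSP⇒uguP⇒uguuM⇒uguug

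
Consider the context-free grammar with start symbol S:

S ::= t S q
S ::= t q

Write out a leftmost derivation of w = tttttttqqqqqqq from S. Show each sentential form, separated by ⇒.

S ⇒ tSq ⇒ ttSqq ⇒ tttSqqq ⇒ ttttSqqqq ⇒ tttttSqqqqq ⇒ ttttttSqqqqqq ⇒ tttttttqqqqqqq

S ⇒ tSq   [S ::= t S q]
tSq ⇒ ttSqq   [S ::= t S q]
ttSqq ⇒ tttSqqq   [S ::= t S q]
tttSqqq ⇒ ttttSqqqq   [S ::= t S q]
ttttSqqqq ⇒ tttttSqqqqq   [S ::= t S q]
tttttSqqqqq ⇒ ttttttSqqqqqq   [S ::= t S q]
ttttttSqqqqqq ⇒ tttttttqqqqqqq   [S ::= t q]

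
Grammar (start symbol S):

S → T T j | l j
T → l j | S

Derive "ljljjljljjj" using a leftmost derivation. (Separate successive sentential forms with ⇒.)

S⇒TTj⇒STj⇒TTjTj⇒ljTjTj⇒ljljjTj⇒ljljjSj⇒ljljjTTjj⇒ljljjljTjj⇒ljljjljljjj

S ⇒ TTj   [S → T T j]
TTj ⇒ STj   [T → S]
STj ⇒ TTjTj   [S → T T j]
TTjTj ⇒ ljTjTj   [T → l j]
ljTjTj ⇒ ljljjTj   [T → l j]
ljljjTj ⇒ ljljjSj   [T → S]
ljljjSj ⇒ ljljjTTjj   [S → T T j]
ljljjTTjj ⇒ ljljjljTjj   [T → l j]
ljljjljTjj ⇒ ljljjljljjj   [T → l j]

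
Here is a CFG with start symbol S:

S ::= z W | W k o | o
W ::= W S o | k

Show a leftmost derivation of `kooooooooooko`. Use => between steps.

S => Wko   [S ::= W k o]
Wko => WSoko   [W ::= W S o]
WSoko => WSoSoko   [W ::= W S o]
WSoSoko => WSoSoSoko   [W ::= W S o]
WSoSoSoko => WSoSoSoSoko   [W ::= W S o]
WSoSoSoSoko => WSoSoSoSoSoko   [W ::= W S o]
WSoSoSoSoSoko => kSoSoSoSoSoko   [W ::= k]
kSoSoSoSoSoko => kooSoSoSoSoko   [S ::= o]
kooSoSoSoSoko => kooooSoSoSoko   [S ::= o]
kooooSoSoSoko => kooooooSoSoko   [S ::= o]
kooooooSoSoko => kooooooooSoko   [S ::= o]
kooooooooSoko => kooooooooooko   [S ::= o]

S=>Wko=>WSoko=>WSoSoko=>WSoSoSoko=>WSoSoSoSoko=>WSoSoSoSoSoko=>kSoSoSoSoSoko=>kooSoSoSoSoko=>kooooSoSoSoko=>kooooooSoSoko=>kooooooooSoko=>kooooooooooko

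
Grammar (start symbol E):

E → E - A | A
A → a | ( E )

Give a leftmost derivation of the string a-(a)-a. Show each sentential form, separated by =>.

E => E-A => E-A-A => A-A-A => a-A-A => a-(E)-A => a-(A)-A => a-(a)-A => a-(a)-a

E => E-A   [E → E - A]
E-A => E-A-A   [E → E - A]
E-A-A => A-A-A   [E → A]
A-A-A => a-A-A   [A → a]
a-A-A => a-(E)-A   [A → ( E )]
a-(E)-A => a-(A)-A   [E → A]
a-(A)-A => a-(a)-A   [A → a]
a-(a)-A => a-(a)-a   [A → a]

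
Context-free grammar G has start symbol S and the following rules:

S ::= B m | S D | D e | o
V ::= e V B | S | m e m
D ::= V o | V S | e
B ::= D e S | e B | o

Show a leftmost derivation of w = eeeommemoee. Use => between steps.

S=>SD=>SDD=>SDDD=>BmDDD=>eBmDDD=>eeBmDDD=>eeeBmDDD=>eeeomDDD=>eeeomVoDD=>eeeommemoDD=>eeeommemoeD=>eeeommemoee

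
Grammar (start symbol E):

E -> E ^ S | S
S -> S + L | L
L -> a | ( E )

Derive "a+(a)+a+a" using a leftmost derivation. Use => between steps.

E => S   [E -> S]
S => S+L   [S -> S + L]
S+L => S+L+L   [S -> S + L]
S+L+L => S+L+L+L   [S -> S + L]
S+L+L+L => L+L+L+L   [S -> L]
L+L+L+L => a+L+L+L   [L -> a]
a+L+L+L => a+(E)+L+L   [L -> ( E )]
a+(E)+L+L => a+(S)+L+L   [E -> S]
a+(S)+L+L => a+(L)+L+L   [S -> L]
a+(L)+L+L => a+(a)+L+L   [L -> a]
a+(a)+L+L => a+(a)+a+L   [L -> a]
a+(a)+a+L => a+(a)+a+a   [L -> a]

E => S => S+L => S+L+L => S+L+L+L => L+L+L+L => a+L+L+L => a+(E)+L+L => a+(S)+L+L => a+(L)+L+L => a+(a)+L+L => a+(a)+a+L => a+(a)+a+a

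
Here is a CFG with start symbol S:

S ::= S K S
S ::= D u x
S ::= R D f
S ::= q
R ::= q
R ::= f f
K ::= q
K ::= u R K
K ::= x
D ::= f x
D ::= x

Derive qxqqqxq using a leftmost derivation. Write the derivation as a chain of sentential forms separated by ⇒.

S ⇒ SKS   [S ::= S K S]
SKS ⇒ SKSKS   [S ::= S K S]
SKSKS ⇒ SKSKSKS   [S ::= S K S]
SKSKSKS ⇒ qKSKSKS   [S ::= q]
qKSKSKS ⇒ qxSKSKS   [K ::= x]
qxSKSKS ⇒ qxqKSKS   [S ::= q]
qxqKSKS ⇒ qxqqSKS   [K ::= q]
qxqqSKS ⇒ qxqqqKS   [S ::= q]
qxqqqKS ⇒ qxqqqxS   [K ::= x]
qxqqqxS ⇒ qxqqqxq   [S ::= q]

S ⇒ SKS ⇒ SKSKS ⇒ SKSKSKS ⇒ qKSKSKS ⇒ qxSKSKS ⇒ qxqKSKS ⇒ qxqqSKS ⇒ qxqqqKS ⇒ qxqqqxS ⇒ qxqqqxq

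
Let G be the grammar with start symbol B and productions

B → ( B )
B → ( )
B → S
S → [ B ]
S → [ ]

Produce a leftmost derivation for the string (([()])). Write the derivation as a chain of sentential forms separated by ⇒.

B ⇒ (B) ⇒ ((B)) ⇒ ((S)) ⇒ (([B])) ⇒ (([()]))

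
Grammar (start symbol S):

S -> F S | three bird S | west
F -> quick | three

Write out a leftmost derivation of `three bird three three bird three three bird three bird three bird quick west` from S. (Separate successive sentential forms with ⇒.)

S ⇒ three bird S   [S -> three bird S]
three bird S ⇒ three bird F S   [S -> F S]
three bird F S ⇒ three bird three S   [F -> three]
three bird three S ⇒ three bird three three bird S   [S -> three bird S]
three bird three three bird S ⇒ three bird three three bird F S   [S -> F S]
three bird three three bird F S ⇒ three bird three three bird three S   [F -> three]
three bird three three bird three S ⇒ three bird three three bird three three bird S   [S -> three bird S]
three bird three three bird three three bird S ⇒ three bird three three bird three three bird three bird S   [S -> three bird S]
three bird three three bird three three bird three bird S ⇒ three bird three three bird three three bird three bird three bird S   [S -> three bird S]
three bird three three bird three three bird three bird three bird S ⇒ three bird three three bird three three bird three bird three bird F S   [S -> F S]
three bird three three bird three three bird three bird three bird F S ⇒ three bird three three bird three three bird three bird three bird quick S   [F -> quick]
three bird three three bird three three bird three bird three bird quick S ⇒ three bird three three bird three three bird three bird three bird quick west   [S -> west]

S ⇒ three bird S ⇒ three bird F S ⇒ three bird three S ⇒ three bird three three bird S ⇒ three bird three three bird F S ⇒ three bird three three bird three S ⇒ three bird three three bird three three bird S ⇒ three bird three three bird three three bird three bird S ⇒ three bird three three bird three three bird three bird three bird S ⇒ three bird three three bird three three bird three bird three bird F S ⇒ three bird three three bird three three bird three bird three bird quick S ⇒ three bird three three bird three three bird three bird three bird quick west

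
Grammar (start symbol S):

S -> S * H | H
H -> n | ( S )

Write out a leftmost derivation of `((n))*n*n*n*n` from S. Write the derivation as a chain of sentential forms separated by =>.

S=>S*H=>S*H*H=>S*H*H*H=>S*H*H*H*H=>H*H*H*H*H=>(S)*H*H*H*H=>(H)*H*H*H*H=>((S))*H*H*H*H=>((H))*H*H*H*H=>((n))*H*H*H*H=>((n))*n*H*H*H=>((n))*n*n*H*H=>((n))*n*n*n*H=>((n))*n*n*n*n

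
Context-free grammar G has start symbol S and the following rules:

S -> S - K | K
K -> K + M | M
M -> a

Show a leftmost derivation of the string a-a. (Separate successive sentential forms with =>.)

S => S-K => K-K => M-K => a-K => a-M => a-a

S => S-K   [S -> S - K]
S-K => K-K   [S -> K]
K-K => M-K   [K -> M]
M-K => a-K   [M -> a]
a-K => a-M   [K -> M]
a-M => a-a   [M -> a]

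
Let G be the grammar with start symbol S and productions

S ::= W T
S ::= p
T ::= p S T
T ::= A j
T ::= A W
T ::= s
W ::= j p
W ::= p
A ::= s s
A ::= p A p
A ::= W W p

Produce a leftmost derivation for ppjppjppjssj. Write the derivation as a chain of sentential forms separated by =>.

S => WT   [S ::= W T]
WT => pT   [W ::= p]
pT => ppST   [T ::= p S T]
ppST => ppWTT   [S ::= W T]
ppWTT => ppjpTT   [W ::= j p]
ppjpTT => ppjpAjT   [T ::= A j]
ppjpAjT => ppjpWWpjT   [A ::= W W p]
ppjpWWpjT => ppjppWpjT   [W ::= p]
ppjppWpjT => ppjppjppjT   [W ::= j p]
ppjppjppjT => ppjppjppjAj   [T ::= A j]
ppjppjppjAj => ppjppjppjssj   [A ::= s s]

S=>WT=>pT=>ppST=>ppWTT=>ppjpTT=>ppjpAjT=>ppjpWWpjT=>ppjppWpjT=>ppjppjppjT=>ppjppjppjAj=>ppjppjppjssj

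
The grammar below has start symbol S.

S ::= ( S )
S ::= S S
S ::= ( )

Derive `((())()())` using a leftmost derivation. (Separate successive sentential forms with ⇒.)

S ⇒ (S)   [S ::= ( S )]
(S) ⇒ (SS)   [S ::= S S]
(SS) ⇒ ((S)S)   [S ::= ( S )]
((S)S) ⇒ ((())S)   [S ::= ( )]
((())S) ⇒ ((())SS)   [S ::= S S]
((())SS) ⇒ ((())()S)   [S ::= ( )]
((())()S) ⇒ ((())()())   [S ::= ( )]

S⇒(S)⇒(SS)⇒((S)S)⇒((())S)⇒((())SS)⇒((())()S)⇒((())()())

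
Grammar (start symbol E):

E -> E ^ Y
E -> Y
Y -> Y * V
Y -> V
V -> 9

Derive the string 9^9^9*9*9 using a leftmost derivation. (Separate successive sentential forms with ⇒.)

E ⇒ E^Y ⇒ E^Y^Y ⇒ Y^Y^Y ⇒ V^Y^Y ⇒ 9^Y^Y ⇒ 9^V^Y ⇒ 9^9^Y ⇒ 9^9^Y*V ⇒ 9^9^Y*V*V ⇒ 9^9^V*V*V ⇒ 9^9^9*V*V ⇒ 9^9^9*9*V ⇒ 9^9^9*9*9

E ⇒ E^Y   [E -> E ^ Y]
E^Y ⇒ E^Y^Y   [E -> E ^ Y]
E^Y^Y ⇒ Y^Y^Y   [E -> Y]
Y^Y^Y ⇒ V^Y^Y   [Y -> V]
V^Y^Y ⇒ 9^Y^Y   [V -> 9]
9^Y^Y ⇒ 9^V^Y   [Y -> V]
9^V^Y ⇒ 9^9^Y   [V -> 9]
9^9^Y ⇒ 9^9^Y*V   [Y -> Y * V]
9^9^Y*V ⇒ 9^9^Y*V*V   [Y -> Y * V]
9^9^Y*V*V ⇒ 9^9^V*V*V   [Y -> V]
9^9^V*V*V ⇒ 9^9^9*V*V   [V -> 9]
9^9^9*V*V ⇒ 9^9^9*9*V   [V -> 9]
9^9^9*9*V ⇒ 9^9^9*9*9   [V -> 9]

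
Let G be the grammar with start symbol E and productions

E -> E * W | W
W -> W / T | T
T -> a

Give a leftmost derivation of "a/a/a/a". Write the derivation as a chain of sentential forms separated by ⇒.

E ⇒ W ⇒ W/T ⇒ W/T/T ⇒ W/T/T/T ⇒ T/T/T/T ⇒ a/T/T/T ⇒ a/a/T/T ⇒ a/a/a/T ⇒ a/a/a/a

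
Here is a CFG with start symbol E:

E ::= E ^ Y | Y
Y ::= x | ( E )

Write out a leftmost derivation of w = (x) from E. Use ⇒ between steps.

E ⇒ Y   [E ::= Y]
Y ⇒ (E)   [Y ::= ( E )]
(E) ⇒ (Y)   [E ::= Y]
(Y) ⇒ (x)   [Y ::= x]

E⇒Y⇒(E)⇒(Y)⇒(x)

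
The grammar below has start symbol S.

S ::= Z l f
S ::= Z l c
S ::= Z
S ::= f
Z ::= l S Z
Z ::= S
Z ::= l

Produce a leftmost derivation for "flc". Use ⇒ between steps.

S ⇒ Zlc   [S ::= Z l c]
Zlc ⇒ Slc   [Z ::= S]
Slc ⇒ flc   [S ::= f]

S ⇒ Zlc ⇒ Slc ⇒ flc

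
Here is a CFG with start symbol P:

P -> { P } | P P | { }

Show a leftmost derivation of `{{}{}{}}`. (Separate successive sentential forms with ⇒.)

P ⇒ {P}   [P -> { P }]
{P} ⇒ {PP}   [P -> P P]
{PP} ⇒ {PPP}   [P -> P P]
{PPP} ⇒ {{}PP}   [P -> { }]
{{}PP} ⇒ {{}{}P}   [P -> { }]
{{}{}P} ⇒ {{}{}{}}   [P -> { }]

P ⇒ {P} ⇒ {PP} ⇒ {PPP} ⇒ {{}PP} ⇒ {{}{}P} ⇒ {{}{}{}}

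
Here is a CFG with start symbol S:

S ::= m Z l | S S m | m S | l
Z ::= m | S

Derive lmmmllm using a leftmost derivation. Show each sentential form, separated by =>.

S=>SSm=>lSm=>lmZlm=>lmSlm=>lmmZllm=>lmmmllm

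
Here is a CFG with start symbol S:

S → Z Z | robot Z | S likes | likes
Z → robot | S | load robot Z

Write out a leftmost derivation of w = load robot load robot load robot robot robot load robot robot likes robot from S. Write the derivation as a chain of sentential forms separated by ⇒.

S ⇒ Z Z   [S → Z Z]
Z Z ⇒ load robot Z Z   [Z → load robot Z]
load robot Z Z ⇒ load robot load robot Z Z   [Z → load robot Z]
load robot load robot Z Z ⇒ load robot load robot load robot Z Z   [Z → load robot Z]
load robot load robot load robot Z Z ⇒ load robot load robot load robot S Z   [Z → S]
load robot load robot load robot S Z ⇒ load robot load robot load robot S likes Z   [S → S likes]
load robot load robot load robot S likes Z ⇒ load robot load robot load robot robot Z likes Z   [S → robot Z]
load robot load robot load robot robot Z likes Z ⇒ load robot load robot load robot robot S likes Z   [Z → S]
load robot load robot load robot robot S likes Z ⇒ load robot load robot load robot robot robot Z likes Z   [S → robot Z]
load robot load robot load robot robot robot Z likes Z ⇒ load robot load robot load robot robot robot load robot Z likes Z   [Z → load robot Z]
load robot load robot load robot robot robot load robot Z likes Z ⇒ load robot load robot load robot robot robot load robot robot likes Z   [Z → robot]
load robot load robot load robot robot robot load robot robot likes Z ⇒ load robot load robot load robot robot robot load robot robot likes robot   [Z → robot]

S ⇒ Z Z ⇒ load robot Z Z ⇒ load robot load robot Z Z ⇒ load robot load robot load robot Z Z ⇒ load robot load robot load robot S Z ⇒ load robot load robot load robot S likes Z ⇒ load robot load robot load robot robot Z likes Z ⇒ load robot load robot load robot robot S likes Z ⇒ load robot load robot load robot robot robot Z likes Z ⇒ load robot load robot load robot robot robot load robot Z likes Z ⇒ load robot load robot load robot robot robot load robot robot likes Z ⇒ load robot load robot load robot robot robot load robot robot likes robot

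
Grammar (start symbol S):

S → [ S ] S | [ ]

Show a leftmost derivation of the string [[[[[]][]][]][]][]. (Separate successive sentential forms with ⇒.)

S ⇒ [S]S ⇒ [[S]S]S ⇒ [[[S]S]S]S ⇒ [[[[S]S]S]S]S ⇒ [[[[[]]S]S]S]S ⇒ [[[[[]][]]S]S]S ⇒ [[[[[]][]][]]S]S ⇒ [[[[[]][]][]][]]S ⇒ [[[[[]][]][]][]][]

S ⇒ [S]S   [S → [ S ] S]
[S]S ⇒ [[S]S]S   [S → [ S ] S]
[[S]S]S ⇒ [[[S]S]S]S   [S → [ S ] S]
[[[S]S]S]S ⇒ [[[[S]S]S]S]S   [S → [ S ] S]
[[[[S]S]S]S]S ⇒ [[[[[]]S]S]S]S   [S → [ ]]
[[[[[]]S]S]S]S ⇒ [[[[[]][]]S]S]S   [S → [ ]]
[[[[[]][]]S]S]S ⇒ [[[[[]][]][]]S]S   [S → [ ]]
[[[[[]][]][]]S]S ⇒ [[[[[]][]][]][]]S   [S → [ ]]
[[[[[]][]][]][]]S ⇒ [[[[[]][]][]][]][]   [S → [ ]]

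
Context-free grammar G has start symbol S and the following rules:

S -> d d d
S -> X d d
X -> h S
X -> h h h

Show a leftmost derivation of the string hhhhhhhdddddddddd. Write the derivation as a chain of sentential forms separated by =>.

S => Xdd => hSdd => hXdddd => hhSdddd => hhXdddddd => hhhSdddddd => hhhXdddddddd => hhhhSdddddddd => hhhhXdddddddddd => hhhhhhhdddddddddd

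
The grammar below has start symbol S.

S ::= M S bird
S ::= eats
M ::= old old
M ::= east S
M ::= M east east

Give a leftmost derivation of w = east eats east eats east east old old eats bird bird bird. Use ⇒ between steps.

S ⇒ M S bird ⇒ east S S bird ⇒ east eats S bird ⇒ east eats M S bird bird ⇒ east eats M east east S bird bird ⇒ east eats east S east east S bird bird ⇒ east eats east eats east east S bird bird ⇒ east eats east eats east east M S bird bird bird ⇒ east eats east eats east east old old S bird bird bird ⇒ east eats east eats east east old old eats bird bird bird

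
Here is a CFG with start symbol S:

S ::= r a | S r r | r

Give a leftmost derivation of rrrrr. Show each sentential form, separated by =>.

S => Srr   [S ::= S r r]
Srr => Srrrr   [S ::= S r r]
Srrrr => rrrrr   [S ::= r]

S=>Srr=>Srrrr=>rrrrr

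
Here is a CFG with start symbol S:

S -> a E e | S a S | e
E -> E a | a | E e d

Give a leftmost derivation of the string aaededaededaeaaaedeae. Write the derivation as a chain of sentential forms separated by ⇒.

S ⇒ SaS ⇒ SaSaS ⇒ aEeaSaS ⇒ aEaeaSaS ⇒ aEedaeaSaS ⇒ aEededaeaSaS ⇒ aEaededaeaSaS ⇒ aEedaededaeaSaS ⇒ aEededaededaeaSaS ⇒ aaededaededaeaSaS ⇒ aaededaededaeaaEeaS ⇒ aaededaededaeaaEedeaS ⇒ aaededaededaeaaaedeaS ⇒ aaededaededaeaaaedeae

S ⇒ SaS   [S -> S a S]
SaS ⇒ SaSaS   [S -> S a S]
SaSaS ⇒ aEeaSaS   [S -> a E e]
aEeaSaS ⇒ aEaeaSaS   [E -> E a]
aEaeaSaS ⇒ aEedaeaSaS   [E -> E e d]
aEedaeaSaS ⇒ aEededaeaSaS   [E -> E e d]
aEededaeaSaS ⇒ aEaededaeaSaS   [E -> E a]
aEaededaeaSaS ⇒ aEedaededaeaSaS   [E -> E e d]
aEedaededaeaSaS ⇒ aEededaededaeaSaS   [E -> E e d]
aEededaededaeaSaS ⇒ aaededaededaeaSaS   [E -> a]
aaededaededaeaSaS ⇒ aaededaededaeaaEeaS   [S -> a E e]
aaededaededaeaaEeaS ⇒ aaededaededaeaaEedeaS   [E -> E e d]
aaededaededaeaaEedeaS ⇒ aaededaededaeaaaedeaS   [E -> a]
aaededaededaeaaaedeaS ⇒ aaededaededaeaaaedeae   [S -> e]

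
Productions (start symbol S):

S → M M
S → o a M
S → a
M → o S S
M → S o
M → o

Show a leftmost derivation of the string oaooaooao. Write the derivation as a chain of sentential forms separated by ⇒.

S ⇒ oaM   [S → o a M]
oaM ⇒ oaoSS   [M → o S S]
oaoSS ⇒ oaooaMS   [S → o a M]
oaooaMS ⇒ oaooaoS   [M → o]
oaooaoS ⇒ oaooaoMM   [S → M M]
oaooaoMM ⇒ oaooaooM   [M → o]
oaooaooM ⇒ oaooaooSo   [M → S o]
oaooaooSo ⇒ oaooaooao   [S → a]

S ⇒ oaM ⇒ oaoSS ⇒ oaooaMS ⇒ oaooaoS ⇒ oaooaoMM ⇒ oaooaooM ⇒ oaooaooSo ⇒ oaooaooao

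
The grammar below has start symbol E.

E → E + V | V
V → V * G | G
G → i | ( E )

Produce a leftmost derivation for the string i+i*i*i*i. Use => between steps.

E => E+V   [E → E + V]
E+V => V+V   [E → V]
V+V => G+V   [V → G]
G+V => i+V   [G → i]
i+V => i+V*G   [V → V * G]
i+V*G => i+V*G*G   [V → V * G]
i+V*G*G => i+V*G*G*G   [V → V * G]
i+V*G*G*G => i+G*G*G*G   [V → G]
i+G*G*G*G => i+i*G*G*G   [G → i]
i+i*G*G*G => i+i*i*G*G   [G → i]
i+i*i*G*G => i+i*i*i*G   [G → i]
i+i*i*i*G => i+i*i*i*i   [G → i]

E => E+V => V+V => G+V => i+V => i+V*G => i+V*G*G => i+V*G*G*G => i+G*G*G*G => i+i*G*G*G => i+i*i*G*G => i+i*i*i*G => i+i*i*i*i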